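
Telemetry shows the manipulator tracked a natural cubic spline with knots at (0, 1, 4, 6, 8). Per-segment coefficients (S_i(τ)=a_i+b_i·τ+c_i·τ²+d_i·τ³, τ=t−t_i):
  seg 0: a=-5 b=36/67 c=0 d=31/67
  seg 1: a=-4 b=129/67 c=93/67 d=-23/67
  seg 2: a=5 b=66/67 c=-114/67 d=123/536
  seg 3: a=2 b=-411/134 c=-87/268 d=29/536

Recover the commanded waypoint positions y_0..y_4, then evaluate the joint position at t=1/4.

y_0 = S_0(0) = a_0 = -5
y_1 = S_1(0) = a_1 = -4
y_2 = S_2(0) = a_2 = 5
y_3 = S_3(0) = a_3 = 2
y_4 = S_3(2) = -5
t_q=1/4 is in segment 0 (τ=1/4); S_0(τ)=-20833/4288

y_0=-5 y_1=-4 y_2=5 y_3=2 y_4=-5
S(1/4) = -20833/4288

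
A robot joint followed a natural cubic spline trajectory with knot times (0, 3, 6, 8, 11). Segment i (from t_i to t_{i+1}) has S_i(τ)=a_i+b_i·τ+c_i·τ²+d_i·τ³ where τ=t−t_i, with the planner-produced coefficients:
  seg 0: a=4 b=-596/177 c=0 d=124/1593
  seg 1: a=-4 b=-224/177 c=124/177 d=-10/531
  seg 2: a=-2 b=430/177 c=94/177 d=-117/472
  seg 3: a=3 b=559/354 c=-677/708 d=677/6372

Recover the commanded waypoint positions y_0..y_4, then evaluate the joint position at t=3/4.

y_0 = S_0(0) = a_0 = 4
y_1 = S_1(0) = a_1 = -4
y_2 = S_2(0) = a_2 = -2
y_3 = S_3(0) = a_3 = 3
y_4 = S_3(3) = 2
t_q=3/4 is in segment 0 (τ=3/4); S_0(τ)=1423/944

y_0=4 y_1=-4 y_2=-2 y_3=3 y_4=2
S(3/4) = 1423/944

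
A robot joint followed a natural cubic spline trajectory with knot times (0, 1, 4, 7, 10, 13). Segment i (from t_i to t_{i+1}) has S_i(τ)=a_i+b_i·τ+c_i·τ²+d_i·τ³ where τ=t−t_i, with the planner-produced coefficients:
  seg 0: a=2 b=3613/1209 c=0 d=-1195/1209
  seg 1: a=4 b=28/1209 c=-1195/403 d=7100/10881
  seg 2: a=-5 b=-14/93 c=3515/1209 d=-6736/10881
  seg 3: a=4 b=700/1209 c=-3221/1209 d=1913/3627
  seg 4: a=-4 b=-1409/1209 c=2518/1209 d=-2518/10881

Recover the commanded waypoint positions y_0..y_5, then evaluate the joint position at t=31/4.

y_0=2 y_1=4 y_2=-5 y_3=4 y_4=-4 y_5=5
S(31/4) = 81455/25792

y_0 = S_0(0) = a_0 = 2
y_1 = S_1(0) = a_1 = 4
y_2 = S_2(0) = a_2 = -5
y_3 = S_3(0) = a_3 = 4
y_4 = S_4(0) = a_4 = -4
y_5 = S_4(3) = 5
t_q=31/4 is in segment 3 (τ=3/4); S_3(τ)=81455/25792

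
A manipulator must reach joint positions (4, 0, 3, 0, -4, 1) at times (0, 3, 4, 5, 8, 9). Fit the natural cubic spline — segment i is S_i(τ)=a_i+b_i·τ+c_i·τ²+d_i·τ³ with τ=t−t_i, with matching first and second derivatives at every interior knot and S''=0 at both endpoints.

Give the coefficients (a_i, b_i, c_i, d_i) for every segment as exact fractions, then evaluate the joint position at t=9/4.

Δ: Δ0=-4/3, Δ1=3, Δ2=-3, Δ3=-4/3, Δ4=5
row 1: diag=8, rhs=26; c'=1/8, d'=13/4
row 2: denom=4−1·1/8=31/8; d'=(-36−1·13/4)/(31/8)=-314/31
row 3: denom=8−1·8/31=240/31; d'=(10−1·-314/31)/(240/31)=13/5
row 4: denom=8−3·31/80=547/80; d'=(38−3·13/5)/(547/80)=2416/547
back: M4=2416/547
back: M3=13/5−31/80·2416/547=486/547
back: M2=-314/31−8/31·486/547=-5666/547
back: M1=13/4−1/8·-5666/547=2486/547
M: M0=0, M1=2486/547, M2=-5666/547, M3=486/547, M4=2416/547, M5=0
seg 0: a=4, c=M0/2=0, d=(M1−M0)/(6·3)=1243/4923, b=Δ0−h0·(2M0+M1)/6=-5917/1641
seg 1: a=0, c=M1/2=1243/547, d=(M2−M1)/(6·1)=-4076/1641, b=Δ1−h1·(2M1+M2)/6=5270/1641
seg 2: a=3, c=M2/2=-2833/547, d=(M3−M2)/(6·1)=3076/1641, b=Δ2−h2·(2M2+M3)/6=500/1641
seg 3: a=0, c=M3/2=243/547, d=(M4−M3)/(6·3)=965/4923, b=Δ3−h3·(2M3+M4)/6=-7270/1641
seg 4: a=-4, c=M4/2=1208/547, d=(M5−M4)/(6·1)=-1208/1641, b=Δ4−h4·(2M4+M5)/6=5789/1641
t_q=9/4 → seg 0, τ=9/4; S=4+-5917/1641·τ+0·τ²+1243/4923·τ³=-43301/35008

  seg 0: a=4 b=-5917/1641 c=0 d=1243/4923
  seg 1: a=0 b=5270/1641 c=1243/547 d=-4076/1641
  seg 2: a=3 b=500/1641 c=-2833/547 d=3076/1641
  seg 3: a=0 b=-7270/1641 c=243/547 d=965/4923
  seg 4: a=-4 b=5789/1641 c=1208/547 d=-1208/1641
S(9/4) = -43301/35008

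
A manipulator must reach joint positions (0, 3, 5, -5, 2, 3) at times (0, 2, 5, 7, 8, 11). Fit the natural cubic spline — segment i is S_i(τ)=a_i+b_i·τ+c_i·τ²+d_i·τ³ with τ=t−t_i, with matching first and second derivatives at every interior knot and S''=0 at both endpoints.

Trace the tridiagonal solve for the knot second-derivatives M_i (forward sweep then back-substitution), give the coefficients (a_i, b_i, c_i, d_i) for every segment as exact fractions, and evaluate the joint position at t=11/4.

Δ: Δ0=3/2, Δ1=2/3, Δ2=-5, Δ3=7, Δ4=1/3
row 1: diag=10, rhs=-5; c'=3/10, d'=-1/2
row 2: denom=10−3·3/10=91/10; d'=(-34−3·-1/2)/(91/10)=-25/7
row 3: denom=6−2·20/91=506/91; d'=(72−2·-25/7)/(506/91)=3601/253
row 4: denom=8−1·91/506=3957/506; d'=(-40−1·3601/253)/(3957/506)=-27442/3957
back: M4=-27442/3957
back: M3=3601/253−91/506·-27442/3957=61256/3957
back: M2=-25/7−20/91·61256/3957=-27595/3957
back: M1=-1/2−3/10·-27595/3957=2100/1319
M: M0=0, M1=2100/1319, M2=-27595/3957, M3=61256/3957, M4=-27442/3957, M5=0
seg 0: a=0, c=M0/2=0, d=(M1−M0)/(6·2)=175/1319, b=Δ0−h0·(2M0+M1)/6=2557/2638
seg 1: a=3, c=M1/2=1050/1319, d=(M2−M1)/(6·3)=-33895/71226, b=Δ1−h1·(2M1+M2)/6=6757/2638
seg 2: a=5, c=M2/2=-27595/7914, d=(M3−M2)/(6·2)=29617/15828, b=Δ2−h2·(2M2+M3)/6=-7269/1319
seg 3: a=-5, c=M3/2=30628/3957, d=(M4−M3)/(6·1)=-14783/3957, b=Δ3−h3·(2M3+M4)/6=11854/3957
seg 4: a=2, c=M4/2=-13721/3957, d=(M5−M4)/(6·3)=13721/35613, b=Δ4−h4·(2M4+M5)/6=9587/1319
t_q=11/4 → seg 1, τ=3/4; S=3+6757/2638·τ+1050/1319·τ²+-33895/71226·τ³=872537/168832

  seg 0: a=0 b=2557/2638 c=0 d=175/1319
  seg 1: a=3 b=6757/2638 c=1050/1319 d=-33895/71226
  seg 2: a=5 b=-7269/1319 c=-27595/7914 d=29617/15828
  seg 3: a=-5 b=11854/3957 c=30628/3957 d=-14783/3957
  seg 4: a=2 b=9587/1319 c=-13721/3957 d=13721/35613
S(11/4) = 872537/168832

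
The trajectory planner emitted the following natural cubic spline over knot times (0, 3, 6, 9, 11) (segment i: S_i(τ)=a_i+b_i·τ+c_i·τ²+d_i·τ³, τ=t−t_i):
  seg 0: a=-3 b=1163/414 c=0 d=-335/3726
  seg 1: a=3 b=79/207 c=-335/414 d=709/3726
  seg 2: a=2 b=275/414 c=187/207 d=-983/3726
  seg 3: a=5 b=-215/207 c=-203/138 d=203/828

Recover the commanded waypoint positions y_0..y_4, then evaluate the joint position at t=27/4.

y_0=-3 y_1=3 y_2=2 y_3=5 y_4=-1
S(27/4) = 8523/2944

y_0 = S_0(0) = a_0 = -3
y_1 = S_1(0) = a_1 = 3
y_2 = S_2(0) = a_2 = 2
y_3 = S_3(0) = a_3 = 5
y_4 = S_3(2) = -1
t_q=27/4 is in segment 2 (τ=3/4); S_2(τ)=8523/2944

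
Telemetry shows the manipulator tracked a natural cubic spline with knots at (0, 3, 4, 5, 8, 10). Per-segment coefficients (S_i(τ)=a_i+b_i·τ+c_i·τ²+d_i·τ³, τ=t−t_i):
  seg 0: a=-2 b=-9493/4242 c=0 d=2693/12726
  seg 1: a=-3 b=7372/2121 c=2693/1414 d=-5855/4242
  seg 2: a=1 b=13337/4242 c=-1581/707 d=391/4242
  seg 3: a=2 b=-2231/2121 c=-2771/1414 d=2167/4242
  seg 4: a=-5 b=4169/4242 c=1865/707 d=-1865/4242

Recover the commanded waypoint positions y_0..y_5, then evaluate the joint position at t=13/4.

y_0 = S_0(0) = a_0 = -2
y_1 = S_1(0) = a_1 = -3
y_2 = S_2(0) = a_2 = 1
y_3 = S_3(0) = a_3 = 2
y_4 = S_4(0) = a_4 = -5
y_5 = S_4(2) = 4
t_q=13/4 is in segment 1 (τ=1/4); S_1(τ)=-184033/90496

y_0=-2 y_1=-3 y_2=1 y_3=2 y_4=-5 y_5=4
S(13/4) = -184033/90496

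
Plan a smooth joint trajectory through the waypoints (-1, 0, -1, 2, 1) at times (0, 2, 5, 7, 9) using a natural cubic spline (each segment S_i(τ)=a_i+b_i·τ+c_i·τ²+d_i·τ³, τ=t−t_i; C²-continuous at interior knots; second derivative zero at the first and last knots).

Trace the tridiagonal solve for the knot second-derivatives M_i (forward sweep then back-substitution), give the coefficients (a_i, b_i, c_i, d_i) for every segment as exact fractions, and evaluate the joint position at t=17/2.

Δ: Δ0=1/2, Δ1=-1/3, Δ2=3/2, Δ3=-1/2
row 1: diag=10, rhs=-5; c'=3/10, d'=-1/2
row 2: denom=10−3·3/10=91/10; d'=(11−3·-1/2)/(91/10)=125/91
row 3: denom=8−2·20/91=688/91; d'=(-12−2·125/91)/(688/91)=-671/344
back: M3=-671/344
back: M2=125/91−20/91·-671/344=155/86
back: M1=-1/2−3/10·155/86=-179/172
M: M0=0, M1=-179/172, M2=155/86, M3=-671/344, M4=0
seg 0: a=-1, c=M0/2=0, d=(M1−M0)/(6·2)=-179/2064, b=Δ0−h0·(2M0+M1)/6=437/516
seg 1: a=0, c=M1/2=-179/344, d=(M2−M1)/(6·3)=163/1032, b=Δ1−h1·(2M1+M2)/6=-25/129
seg 2: a=-1, c=M2/2=155/172, d=(M3−M2)/(6·2)=-1291/4128, b=Δ2−h2·(2M2+M3)/6=979/1032
seg 3: a=2, c=M3/2=-671/688, d=(M4−M3)/(6·2)=671/4128, b=Δ3−h3·(2M3+M4)/6=413/516
t_q=17/2 → seg 3, τ=3/2; S=2+413/516·τ+-671/688·τ²+671/4128·τ³=17115/11008

  seg 0: a=-1 b=437/516 c=0 d=-179/2064
  seg 1: a=0 b=-25/129 c=-179/344 d=163/1032
  seg 2: a=-1 b=979/1032 c=155/172 d=-1291/4128
  seg 3: a=2 b=413/516 c=-671/688 d=671/4128
S(17/2) = 17115/11008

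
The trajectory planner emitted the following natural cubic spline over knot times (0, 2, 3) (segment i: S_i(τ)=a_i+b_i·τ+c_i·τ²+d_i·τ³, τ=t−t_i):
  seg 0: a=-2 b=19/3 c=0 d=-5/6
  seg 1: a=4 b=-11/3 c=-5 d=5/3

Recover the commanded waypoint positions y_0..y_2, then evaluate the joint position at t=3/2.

y_0 = S_0(0) = a_0 = -2
y_1 = S_1(0) = a_1 = 4
y_2 = S_1(1) = -3
t_q=3/2 is in segment 0 (τ=3/2); S_0(τ)=75/16

y_0=-2 y_1=4 y_2=-3
S(3/2) = 75/16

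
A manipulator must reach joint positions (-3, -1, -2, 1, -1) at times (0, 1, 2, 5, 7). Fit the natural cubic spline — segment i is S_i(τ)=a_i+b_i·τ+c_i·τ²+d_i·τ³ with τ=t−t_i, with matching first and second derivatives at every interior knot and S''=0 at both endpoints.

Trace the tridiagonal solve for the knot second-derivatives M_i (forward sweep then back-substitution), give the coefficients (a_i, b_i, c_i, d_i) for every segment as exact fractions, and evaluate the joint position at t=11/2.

Δ: Δ0=2, Δ1=-1, Δ2=1, Δ3=-1
row 1: diag=4, rhs=-18; c'=1/4, d'=-9/2
row 2: denom=8−1·1/4=31/4; d'=(12−1·-9/2)/(31/4)=66/31
row 3: denom=10−3·12/31=274/31; d'=(-12−3·66/31)/(274/31)=-285/137
back: M3=-285/137
back: M2=66/31−12/31·-285/137=402/137
back: M1=-9/2−1/4·402/137=-717/137
M: M0=0, M1=-717/137, M2=402/137, M3=-285/137, M4=0
seg 0: a=-3, c=M0/2=0, d=(M1−M0)/(6·1)=-239/274, b=Δ0−h0·(2M0+M1)/6=787/274
seg 1: a=-1, c=M1/2=-717/274, d=(M2−M1)/(6·1)=373/274, b=Δ1−h1·(2M1+M2)/6=35/137
seg 2: a=-2, c=M2/2=201/137, d=(M3−M2)/(6·3)=-229/822, b=Δ2−h2·(2M2+M3)/6=-245/274
seg 3: a=1, c=M3/2=-285/274, d=(M4−M3)/(6·2)=95/548, b=Δ3−h3·(2M3+M4)/6=53/137
t_q=11/2 → seg 3, τ=1/2; S=1+53/137·τ+-285/274·τ²+95/548·τ³=4187/4384

  seg 0: a=-3 b=787/274 c=0 d=-239/274
  seg 1: a=-1 b=35/137 c=-717/274 d=373/274
  seg 2: a=-2 b=-245/274 c=201/137 d=-229/822
  seg 3: a=1 b=53/137 c=-285/274 d=95/548
S(11/2) = 4187/4384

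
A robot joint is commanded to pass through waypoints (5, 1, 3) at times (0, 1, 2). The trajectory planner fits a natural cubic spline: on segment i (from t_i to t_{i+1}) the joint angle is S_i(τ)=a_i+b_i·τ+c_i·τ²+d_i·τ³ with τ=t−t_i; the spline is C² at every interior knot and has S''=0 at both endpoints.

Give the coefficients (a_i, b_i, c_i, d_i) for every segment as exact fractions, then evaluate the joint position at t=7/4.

Δ: Δ0=-4, Δ1=2
row 1: diag=4, rhs=36; c'=1/4, d'=9
back: M1=9
M: M0=0, M1=9, M2=0
seg 0: a=5, c=M0/2=0, d=(M1−M0)/(6·1)=3/2, b=Δ0−h0·(2M0+M1)/6=-11/2
seg 1: a=1, c=M1/2=9/2, d=(M2−M1)/(6·1)=-3/2, b=Δ1−h1·(2M1+M2)/6=-1
t_q=7/4 → seg 1, τ=3/4; S=1+-1·τ+9/2·τ²+-3/2·τ³=275/128

  seg 0: a=5 b=-11/2 c=0 d=3/2
  seg 1: a=1 b=-1 c=9/2 d=-3/2
S(7/4) = 275/128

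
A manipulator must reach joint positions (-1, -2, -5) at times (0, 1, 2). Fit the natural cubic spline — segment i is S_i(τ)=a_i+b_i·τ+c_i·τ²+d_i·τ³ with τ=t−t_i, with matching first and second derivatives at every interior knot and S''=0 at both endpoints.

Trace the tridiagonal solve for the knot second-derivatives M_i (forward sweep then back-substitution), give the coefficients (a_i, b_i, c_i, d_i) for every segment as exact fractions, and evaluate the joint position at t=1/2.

Δ: Δ0=-1, Δ1=-3
row 1: diag=4, rhs=-12; c'=1/4, d'=-3
back: M1=-3
M: M0=0, M1=-3, M2=0
seg 0: a=-1, c=M0/2=0, d=(M1−M0)/(6·1)=-1/2, b=Δ0−h0·(2M0+M1)/6=-1/2
seg 1: a=-2, c=M1/2=-3/2, d=(M2−M1)/(6·1)=1/2, b=Δ1−h1·(2M1+M2)/6=-2
t_q=1/2 → seg 0, τ=1/2; S=-1+-1/2·τ+0·τ²+-1/2·τ³=-21/16

  seg 0: a=-1 b=-1/2 c=0 d=-1/2
  seg 1: a=-2 b=-2 c=-3/2 d=1/2
S(1/2) = -21/16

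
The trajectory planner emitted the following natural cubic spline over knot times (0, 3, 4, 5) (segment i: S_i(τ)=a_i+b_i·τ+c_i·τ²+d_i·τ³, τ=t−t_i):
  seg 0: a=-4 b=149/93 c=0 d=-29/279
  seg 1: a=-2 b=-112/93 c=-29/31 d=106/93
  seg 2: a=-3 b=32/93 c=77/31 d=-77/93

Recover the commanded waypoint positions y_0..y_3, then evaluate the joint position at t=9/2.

y_0 = S_0(0) = a_0 = -4
y_1 = S_1(0) = a_1 = -2
y_2 = S_2(0) = a_2 = -3
y_3 = S_2(1) = -1
t_q=9/2 is in segment 2 (τ=1/2); S_2(τ)=-573/248

y_0=-4 y_1=-2 y_2=-3 y_3=-1
S(9/2) = -573/248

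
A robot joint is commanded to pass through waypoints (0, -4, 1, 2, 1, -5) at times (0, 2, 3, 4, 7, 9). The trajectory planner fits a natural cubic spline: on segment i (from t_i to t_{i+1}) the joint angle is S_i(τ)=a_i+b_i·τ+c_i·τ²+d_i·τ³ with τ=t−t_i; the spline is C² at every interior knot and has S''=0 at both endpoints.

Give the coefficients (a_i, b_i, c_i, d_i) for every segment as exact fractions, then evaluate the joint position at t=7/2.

Δ: Δ0=-2, Δ1=5, Δ2=1, Δ3=-1/3, Δ4=-3
row 1: diag=6, rhs=42; c'=1/6, d'=7
row 2: denom=4−1·1/6=23/6; d'=(-24−1·7)/(23/6)=-186/23
row 3: denom=8−1·6/23=178/23; d'=(-8−1·-186/23)/(178/23)=1/89
row 4: denom=10−3·69/178=1573/178; d'=(-16−3·1/89)/(1573/178)=-2854/1573
back: M4=-2854/1573
back: M3=1/89−69/178·-2854/1573=1124/1573
back: M2=-186/23−6/23·1124/1573=-13014/1573
back: M1=7−1/6·-13014/1573=13180/1573
M: M0=0, M1=13180/1573, M2=-13014/1573, M3=1124/1573, M4=-2854/1573, M5=0
seg 0: a=0, c=M0/2=0, d=(M1−M0)/(6·2)=3295/4719, b=Δ0−h0·(2M0+M1)/6=-22618/4719
seg 1: a=-4, c=M1/2=6590/1573, d=(M2−M1)/(6·1)=-13097/4719, b=Δ1−h1·(2M1+M2)/6=16922/4719
seg 2: a=1, c=M2/2=-6507/1573, d=(M3−M2)/(6·1)=7069/4719, b=Δ2−h2·(2M2+M3)/6=1561/429
seg 3: a=2, c=M3/2=562/1573, d=(M4−M3)/(6·3)=-17/121, b=Δ3−h3·(2M3+M4)/6=-664/4719
seg 4: a=1, c=M4/2=-1427/1573, d=(M5−M4)/(6·2)=1427/9438, b=Δ4−h4·(2M4+M5)/6=-8449/4719
t_q=7/2 → seg 2, τ=1/2; S=1+1561/429·τ+-6507/1573·τ²+7069/4719·τ³=24821/12584

  seg 0: a=0 b=-22618/4719 c=0 d=3295/4719
  seg 1: a=-4 b=16922/4719 c=6590/1573 d=-13097/4719
  seg 2: a=1 b=1561/429 c=-6507/1573 d=7069/4719
  seg 3: a=2 b=-664/4719 c=562/1573 d=-17/121
  seg 4: a=1 b=-8449/4719 c=-1427/1573 d=1427/9438
S(7/2) = 24821/12584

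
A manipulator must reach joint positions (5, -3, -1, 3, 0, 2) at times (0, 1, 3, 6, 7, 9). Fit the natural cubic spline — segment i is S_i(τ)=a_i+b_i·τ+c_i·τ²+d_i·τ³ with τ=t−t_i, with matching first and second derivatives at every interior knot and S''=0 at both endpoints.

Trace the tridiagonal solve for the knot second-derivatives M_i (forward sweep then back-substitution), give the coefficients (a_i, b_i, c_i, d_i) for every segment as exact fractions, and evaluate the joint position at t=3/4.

Δ: Δ0=-8, Δ1=1, Δ2=4/3, Δ3=-3, Δ4=1
row 1: diag=6, rhs=54; c'=1/3, d'=9
row 2: denom=10−2·1/3=28/3; d'=(2−2·9)/(28/3)=-12/7
row 3: denom=8−3·9/28=197/28; d'=(-26−3·-12/7)/(197/28)=-584/197
row 4: denom=6−1·28/197=1154/197; d'=(24−1·-584/197)/(1154/197)=2656/577
back: M4=2656/577
back: M3=-584/197−28/197·2656/577=-2088/577
back: M2=-12/7−9/28·-2088/577=-318/577
back: M1=9−1/3·-318/577=5299/577
M: M0=0, M1=5299/577, M2=-318/577, M3=-2088/577, M4=2656/577, M5=0
seg 0: a=5, c=M0/2=0, d=(M1−M0)/(6·1)=5299/3462, b=Δ0−h0·(2M0+M1)/6=-32995/3462
seg 1: a=-3, c=M1/2=5299/1154, d=(M2−M1)/(6·2)=-5617/6924, b=Δ1−h1·(2M1+M2)/6=-8549/1731
seg 2: a=-1, c=M2/2=-159/577, d=(M3−M2)/(6·3)=-295/1731, b=Δ2−h2·(2M2+M3)/6=6394/1731
seg 3: a=3, c=M3/2=-1044/577, d=(M4−M3)/(6·1)=2372/1731, b=Δ3−h3·(2M3+M4)/6=-4433/1731
seg 4: a=0, c=M4/2=1328/577, d=(M5−M4)/(6·2)=-664/1731, b=Δ4−h4·(2M4+M5)/6=-3581/1731
t_q=3/4 → seg 0, τ=3/4; S=5+-32995/3462·τ+0·τ²+5299/3462·τ³=-110949/73856

  seg 0: a=5 b=-32995/3462 c=0 d=5299/3462
  seg 1: a=-3 b=-8549/1731 c=5299/1154 d=-5617/6924
  seg 2: a=-1 b=6394/1731 c=-159/577 d=-295/1731
  seg 3: a=3 b=-4433/1731 c=-1044/577 d=2372/1731
  seg 4: a=0 b=-3581/1731 c=1328/577 d=-664/1731
S(3/4) = -110949/73856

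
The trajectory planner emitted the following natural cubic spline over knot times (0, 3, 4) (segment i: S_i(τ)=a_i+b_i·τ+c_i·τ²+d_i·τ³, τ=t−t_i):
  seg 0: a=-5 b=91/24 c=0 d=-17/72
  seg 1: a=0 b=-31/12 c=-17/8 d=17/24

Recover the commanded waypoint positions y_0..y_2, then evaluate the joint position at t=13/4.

y_0 = S_0(0) = a_0 = -5
y_1 = S_1(0) = a_1 = 0
y_2 = S_1(1) = -4
t_q=13/4 is in segment 1 (τ=1/4); S_1(τ)=-393/512

y_0=-5 y_1=0 y_2=-4
S(13/4) = -393/512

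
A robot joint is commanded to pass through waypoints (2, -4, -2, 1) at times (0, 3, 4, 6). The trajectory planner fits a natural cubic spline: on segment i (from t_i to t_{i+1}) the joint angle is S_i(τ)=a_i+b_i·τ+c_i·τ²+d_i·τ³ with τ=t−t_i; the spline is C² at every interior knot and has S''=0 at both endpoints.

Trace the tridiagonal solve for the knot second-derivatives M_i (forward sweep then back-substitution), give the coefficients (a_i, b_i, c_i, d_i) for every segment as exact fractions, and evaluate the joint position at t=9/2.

  seg 0: a=2 b=-335/94 c=0 d=49/282
  seg 1: a=-4 b=53/47 c=147/94 d=-65/94
  seg 2: a=-2 b=205/94 c=-24/47 d=4/47
S(9/2) = -193/188

Δ: Δ0=-2, Δ1=2, Δ2=3/2
row 1: diag=8, rhs=24; c'=1/8, d'=3
row 2: denom=6−1·1/8=47/8; d'=(-3−1·3)/(47/8)=-48/47
back: M2=-48/47
back: M1=3−1/8·-48/47=147/47
M: M0=0, M1=147/47, M2=-48/47, M3=0
seg 0: a=2, c=M0/2=0, d=(M1−M0)/(6·3)=49/282, b=Δ0−h0·(2M0+M1)/6=-335/94
seg 1: a=-4, c=M1/2=147/94, d=(M2−M1)/(6·1)=-65/94, b=Δ1−h1·(2M1+M2)/6=53/47
seg 2: a=-2, c=M2/2=-24/47, d=(M3−M2)/(6·2)=4/47, b=Δ2−h2·(2M2+M3)/6=205/94
t_q=9/2 → seg 2, τ=1/2; S=-2+205/94·τ+-24/47·τ²+4/47·τ³=-193/188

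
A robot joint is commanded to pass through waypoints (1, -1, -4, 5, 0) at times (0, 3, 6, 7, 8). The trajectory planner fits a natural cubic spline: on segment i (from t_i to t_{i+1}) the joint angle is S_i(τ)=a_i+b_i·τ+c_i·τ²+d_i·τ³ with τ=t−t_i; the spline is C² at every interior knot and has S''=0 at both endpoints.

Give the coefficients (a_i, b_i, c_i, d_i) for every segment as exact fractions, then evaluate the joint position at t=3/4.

Δ: Δ0=-2/3, Δ1=-1, Δ2=9, Δ3=-5
row 1: diag=12, rhs=-2; c'=1/4, d'=-1/6
row 2: denom=8−3·1/4=29/4; d'=(60−3·-1/6)/(29/4)=242/29
row 3: denom=4−1·4/29=112/29; d'=(-84−1·242/29)/(112/29)=-1339/56
back: M3=-1339/56
back: M2=242/29−4/29·-1339/56=163/14
back: M1=-1/6−1/4·163/14=-517/168
M: M0=0, M1=-517/168, M2=163/14, M3=-1339/56, M4=0
seg 0: a=1, c=M0/2=0, d=(M1−M0)/(6·3)=-517/3024, b=Δ0−h0·(2M0+M1)/6=293/336
seg 1: a=-1, c=M1/2=-517/336, d=(M2−M1)/(6·3)=2473/3024, b=Δ1−h1·(2M1+M2)/6=-629/168
seg 2: a=-4, c=M2/2=163/28, d=(M3−M2)/(6·1)=-1991/336, b=Δ2−h2·(2M2+M3)/6=437/48
seg 3: a=5, c=M3/2=-1339/112, d=(M4−M3)/(6·1)=1339/336, b=Δ3−h3·(2M3+M4)/6=499/168
t_q=3/4 → seg 0, τ=3/4; S=1+293/336·τ+0·τ²+-517/3024·τ³=11339/7168

  seg 0: a=1 b=293/336 c=0 d=-517/3024
  seg 1: a=-1 b=-629/168 c=-517/336 d=2473/3024
  seg 2: a=-4 b=437/48 c=163/28 d=-1991/336
  seg 3: a=5 b=499/168 c=-1339/112 d=1339/336
S(3/4) = 11339/7168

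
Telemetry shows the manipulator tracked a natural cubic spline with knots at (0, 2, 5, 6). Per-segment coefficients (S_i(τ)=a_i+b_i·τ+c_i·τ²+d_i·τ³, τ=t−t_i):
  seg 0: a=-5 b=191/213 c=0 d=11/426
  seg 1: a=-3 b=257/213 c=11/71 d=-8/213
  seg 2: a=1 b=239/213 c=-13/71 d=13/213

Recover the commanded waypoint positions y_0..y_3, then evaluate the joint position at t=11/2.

y_0 = S_0(0) = a_0 = -5
y_1 = S_1(0) = a_1 = -3
y_2 = S_2(0) = a_2 = 1
y_3 = S_2(1) = 2
t_q=11/2 is in segment 2 (τ=1/2); S_2(τ)=865/568

y_0=-5 y_1=-3 y_2=1 y_3=2
S(11/2) = 865/568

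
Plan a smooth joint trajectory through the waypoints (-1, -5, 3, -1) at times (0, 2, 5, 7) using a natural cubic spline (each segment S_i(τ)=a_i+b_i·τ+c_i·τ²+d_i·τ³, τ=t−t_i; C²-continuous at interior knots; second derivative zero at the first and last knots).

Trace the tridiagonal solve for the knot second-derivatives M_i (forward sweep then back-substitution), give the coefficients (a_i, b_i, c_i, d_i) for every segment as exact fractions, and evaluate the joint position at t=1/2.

Δ: Δ0=-2, Δ1=8/3, Δ2=-2
row 1: diag=10, rhs=28; c'=3/10, d'=14/5
row 2: denom=10−3·3/10=91/10; d'=(-28−3·14/5)/(91/10)=-4
back: M2=-4
back: M1=14/5−3/10·-4=4
M: M0=0, M1=4, M2=-4, M3=0
seg 0: a=-1, c=M0/2=0, d=(M1−M0)/(6·2)=1/3, b=Δ0−h0·(2M0+M1)/6=-10/3
seg 1: a=-5, c=M1/2=2, d=(M2−M1)/(6·3)=-4/9, b=Δ1−h1·(2M1+M2)/6=2/3
seg 2: a=3, c=M2/2=-2, d=(M3−M2)/(6·2)=1/3, b=Δ2−h2·(2M2+M3)/6=2/3
t_q=1/2 → seg 0, τ=1/2; S=-1+-10/3·τ+0·τ²+1/3·τ³=-21/8

  seg 0: a=-1 b=-10/3 c=0 d=1/3
  seg 1: a=-5 b=2/3 c=2 d=-4/9
  seg 2: a=3 b=2/3 c=-2 d=1/3
S(1/2) = -21/8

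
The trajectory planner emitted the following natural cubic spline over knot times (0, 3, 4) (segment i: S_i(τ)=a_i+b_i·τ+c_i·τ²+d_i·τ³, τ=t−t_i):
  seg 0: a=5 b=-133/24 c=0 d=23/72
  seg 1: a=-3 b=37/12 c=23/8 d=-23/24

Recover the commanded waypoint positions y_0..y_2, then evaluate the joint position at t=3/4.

y_0 = S_0(0) = a_0 = 5
y_1 = S_1(0) = a_1 = -3
y_2 = S_1(1) = 2
t_q=3/4 is in segment 0 (τ=3/4); S_0(τ)=501/512

y_0=5 y_1=-3 y_2=2
S(3/4) = 501/512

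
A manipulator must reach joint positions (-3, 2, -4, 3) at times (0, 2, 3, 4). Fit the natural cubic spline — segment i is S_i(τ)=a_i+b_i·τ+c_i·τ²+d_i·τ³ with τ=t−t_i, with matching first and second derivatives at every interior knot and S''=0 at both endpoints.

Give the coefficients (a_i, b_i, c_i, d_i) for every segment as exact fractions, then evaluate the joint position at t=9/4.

  seg 0: a=-3 b=303/46 c=0 d=-47/46
  seg 1: a=2 b=-261/46 c=-141/23 d=267/46
  seg 2: a=-4 b=-12/23 c=519/46 d=-173/46
S(9/4) = 37/128

Δ: Δ0=5/2, Δ1=-6, Δ2=7
row 1: diag=6, rhs=-51; c'=1/6, d'=-17/2
row 2: denom=4−1·1/6=23/6; d'=(78−1·-17/2)/(23/6)=519/23
back: M2=519/23
back: M1=-17/2−1/6·519/23=-282/23
M: M0=0, M1=-282/23, M2=519/23, M3=0
seg 0: a=-3, c=M0/2=0, d=(M1−M0)/(6·2)=-47/46, b=Δ0−h0·(2M0+M1)/6=303/46
seg 1: a=2, c=M1/2=-141/23, d=(M2−M1)/(6·1)=267/46, b=Δ1−h1·(2M1+M2)/6=-261/46
seg 2: a=-4, c=M2/2=519/46, d=(M3−M2)/(6·1)=-173/46, b=Δ2−h2·(2M2+M3)/6=-12/23
t_q=9/4 → seg 1, τ=1/4; S=2+-261/46·τ+-141/23·τ²+267/46·τ³=37/128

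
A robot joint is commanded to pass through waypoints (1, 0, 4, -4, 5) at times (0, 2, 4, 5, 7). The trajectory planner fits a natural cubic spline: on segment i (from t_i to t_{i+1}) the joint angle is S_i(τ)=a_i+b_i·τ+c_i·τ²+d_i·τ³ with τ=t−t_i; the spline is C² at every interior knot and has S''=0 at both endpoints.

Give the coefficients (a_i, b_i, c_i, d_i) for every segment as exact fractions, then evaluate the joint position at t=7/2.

  seg 0: a=1 b=-593/256 c=0 d=465/1024
  seg 1: a=0 b=401/128 c=1395/512 d=-1685/1024
  seg 2: a=4 b=-1463/256 c=-915/128 d=1245/256
  seg 3: a=-4 b=-347/64 c=1905/256 d=-635/512
S(7/2) = 43221/8192

Δ: Δ0=-1/2, Δ1=2, Δ2=-8, Δ3=9/2
row 1: diag=8, rhs=15; c'=1/4, d'=15/8
row 2: denom=6−2·1/4=11/2; d'=(-60−2·15/8)/(11/2)=-255/22
row 3: denom=6−1·2/11=64/11; d'=(75−1·-255/22)/(64/11)=1905/128
back: M3=1905/128
back: M2=-255/22−2/11·1905/128=-915/64
back: M1=15/8−1/4·-915/64=1395/256
M: M0=0, M1=1395/256, M2=-915/64, M3=1905/128, M4=0
seg 0: a=1, c=M0/2=0, d=(M1−M0)/(6·2)=465/1024, b=Δ0−h0·(2M0+M1)/6=-593/256
seg 1: a=0, c=M1/2=1395/512, d=(M2−M1)/(6·2)=-1685/1024, b=Δ1−h1·(2M1+M2)/6=401/128
seg 2: a=4, c=M2/2=-915/128, d=(M3−M2)/(6·1)=1245/256, b=Δ2−h2·(2M2+M3)/6=-1463/256
seg 3: a=-4, c=M3/2=1905/256, d=(M4−M3)/(6·2)=-635/512, b=Δ3−h3·(2M3+M4)/6=-347/64
t_q=7/2 → seg 1, τ=3/2; S=0+401/128·τ+1395/512·τ²+-1685/1024·τ³=43221/8192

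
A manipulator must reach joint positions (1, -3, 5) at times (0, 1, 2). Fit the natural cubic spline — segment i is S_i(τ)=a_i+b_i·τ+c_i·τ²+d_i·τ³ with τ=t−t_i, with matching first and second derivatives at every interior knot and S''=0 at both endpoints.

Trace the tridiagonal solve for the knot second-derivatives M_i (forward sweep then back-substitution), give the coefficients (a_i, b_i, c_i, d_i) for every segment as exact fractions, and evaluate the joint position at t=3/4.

  seg 0: a=1 b=-7 c=0 d=3
  seg 1: a=-3 b=2 c=9 d=-3
S(3/4) = -191/64

Δ: Δ0=-4, Δ1=8
row 1: diag=4, rhs=72; c'=1/4, d'=18
back: M1=18
M: M0=0, M1=18, M2=0
seg 0: a=1, c=M0/2=0, d=(M1−M0)/(6·1)=3, b=Δ0−h0·(2M0+M1)/6=-7
seg 1: a=-3, c=M1/2=9, d=(M2−M1)/(6·1)=-3, b=Δ1−h1·(2M1+M2)/6=2
t_q=3/4 → seg 0, τ=3/4; S=1+-7·τ+0·τ²+3·τ³=-191/64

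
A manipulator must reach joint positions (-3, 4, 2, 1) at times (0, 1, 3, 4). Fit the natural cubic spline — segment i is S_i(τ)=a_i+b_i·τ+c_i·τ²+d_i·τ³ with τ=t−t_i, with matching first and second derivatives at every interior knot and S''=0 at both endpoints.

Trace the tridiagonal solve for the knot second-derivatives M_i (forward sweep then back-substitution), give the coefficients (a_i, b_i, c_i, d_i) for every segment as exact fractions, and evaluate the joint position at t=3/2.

  seg 0: a=-3 b=17/2 c=0 d=-3/2
  seg 1: a=4 b=4 c=-9/2 d=1
  seg 2: a=2 b=-2 c=3/2 d=-1/2
S(3/2) = 5

Δ: Δ0=7, Δ1=-1, Δ2=-1
row 1: diag=6, rhs=-48; c'=1/3, d'=-8
row 2: denom=6−2·1/3=16/3; d'=(0−2·-8)/(16/3)=3
back: M2=3
back: M1=-8−1/3·3=-9
M: M0=0, M1=-9, M2=3, M3=0
seg 0: a=-3, c=M0/2=0, d=(M1−M0)/(6·1)=-3/2, b=Δ0−h0·(2M0+M1)/6=17/2
seg 1: a=4, c=M1/2=-9/2, d=(M2−M1)/(6·2)=1, b=Δ1−h1·(2M1+M2)/6=4
seg 2: a=2, c=M2/2=3/2, d=(M3−M2)/(6·1)=-1/2, b=Δ2−h2·(2M2+M3)/6=-2
t_q=3/2 → seg 1, τ=1/2; S=4+4·τ+-9/2·τ²+1·τ³=5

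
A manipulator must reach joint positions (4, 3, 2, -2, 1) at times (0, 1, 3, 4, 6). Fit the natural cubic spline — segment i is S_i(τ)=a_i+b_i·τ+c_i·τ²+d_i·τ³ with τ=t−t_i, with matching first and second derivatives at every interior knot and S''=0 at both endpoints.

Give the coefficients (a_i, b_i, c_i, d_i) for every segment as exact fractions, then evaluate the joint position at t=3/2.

  seg 0: a=4 b=-171/124 c=0 d=47/124
  seg 1: a=3 b=-15/62 c=141/124 d=-157/248
  seg 2: a=2 b=-102/31 c=-165/62 d=121/62
  seg 3: a=-2 b=-171/62 c=99/31 d=-33/62
S(3/2) = 6119/1984

Δ: Δ0=-1, Δ1=-1/2, Δ2=-4, Δ3=3/2
row 1: diag=6, rhs=3; c'=1/3, d'=1/2
row 2: denom=6−2·1/3=16/3; d'=(-21−2·1/2)/(16/3)=-33/8
row 3: denom=6−1·3/16=93/16; d'=(33−1·-33/8)/(93/16)=198/31
back: M3=198/31
back: M2=-33/8−3/16·198/31=-165/31
back: M1=1/2−1/3·-165/31=141/62
M: M0=0, M1=141/62, M2=-165/31, M3=198/31, M4=0
seg 0: a=4, c=M0/2=0, d=(M1−M0)/(6·1)=47/124, b=Δ0−h0·(2M0+M1)/6=-171/124
seg 1: a=3, c=M1/2=141/124, d=(M2−M1)/(6·2)=-157/248, b=Δ1−h1·(2M1+M2)/6=-15/62
seg 2: a=2, c=M2/2=-165/62, d=(M3−M2)/(6·1)=121/62, b=Δ2−h2·(2M2+M3)/6=-102/31
seg 3: a=-2, c=M3/2=99/31, d=(M4−M3)/(6·2)=-33/62, b=Δ3−h3·(2M3+M4)/6=-171/62
t_q=3/2 → seg 1, τ=1/2; S=3+-15/62·τ+141/124·τ²+-157/248·τ³=6119/1984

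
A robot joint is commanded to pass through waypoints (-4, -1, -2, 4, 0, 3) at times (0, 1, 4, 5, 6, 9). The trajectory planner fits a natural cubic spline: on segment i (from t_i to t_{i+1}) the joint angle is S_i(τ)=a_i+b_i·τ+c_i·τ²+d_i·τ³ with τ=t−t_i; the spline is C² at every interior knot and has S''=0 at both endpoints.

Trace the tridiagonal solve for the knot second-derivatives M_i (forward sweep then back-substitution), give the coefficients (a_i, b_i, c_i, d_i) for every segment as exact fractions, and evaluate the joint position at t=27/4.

  seg 0: a=-4 b=2189/547 c=0 d=-548/547
  seg 1: a=-1 b=545/547 c=-1644/547 d=12614/14769
  seg 2: a=-2 b=3295/547 c=7682/1641 d=-7721/1641
  seg 3: a=4 b=2086/1641 c=-15481/1641 d=2277/547
  seg 4: a=0 b=-8383/1641 c=5012/1641 d=-5012/14769
S(27/4) = -19749/8752

Δ: Δ0=3, Δ1=-1/3, Δ2=6, Δ3=-4, Δ4=1
row 1: diag=8, rhs=-20; c'=3/8, d'=-5/2
row 2: denom=8−3·3/8=55/8; d'=(38−3·-5/2)/(55/8)=364/55
row 3: denom=4−1·8/55=212/55; d'=(-60−1·364/55)/(212/55)=-916/53
row 4: denom=8−1·55/212=1641/212; d'=(30−1·-916/53)/(1641/212)=10024/1641
back: M4=10024/1641
back: M3=-916/53−55/212·10024/1641=-30962/1641
back: M2=364/55−8/55·-30962/1641=15364/1641
back: M1=-5/2−3/8·15364/1641=-3288/547
M: M0=0, M1=-3288/547, M2=15364/1641, M3=-30962/1641, M4=10024/1641, M5=0
seg 0: a=-4, c=M0/2=0, d=(M1−M0)/(6·1)=-548/547, b=Δ0−h0·(2M0+M1)/6=2189/547
seg 1: a=-1, c=M1/2=-1644/547, d=(M2−M1)/(6·3)=12614/14769, b=Δ1−h1·(2M1+M2)/6=545/547
seg 2: a=-2, c=M2/2=7682/1641, d=(M3−M2)/(6·1)=-7721/1641, b=Δ2−h2·(2M2+M3)/6=3295/547
seg 3: a=4, c=M3/2=-15481/1641, d=(M4−M3)/(6·1)=2277/547, b=Δ3−h3·(2M3+M4)/6=2086/1641
seg 4: a=0, c=M4/2=5012/1641, d=(M5−M4)/(6·3)=-5012/14769, b=Δ4−h4·(2M4+M5)/6=-8383/1641
t_q=27/4 → seg 4, τ=3/4; S=0+-8383/1641·τ+5012/1641·τ²+-5012/14769·τ³=-19749/8752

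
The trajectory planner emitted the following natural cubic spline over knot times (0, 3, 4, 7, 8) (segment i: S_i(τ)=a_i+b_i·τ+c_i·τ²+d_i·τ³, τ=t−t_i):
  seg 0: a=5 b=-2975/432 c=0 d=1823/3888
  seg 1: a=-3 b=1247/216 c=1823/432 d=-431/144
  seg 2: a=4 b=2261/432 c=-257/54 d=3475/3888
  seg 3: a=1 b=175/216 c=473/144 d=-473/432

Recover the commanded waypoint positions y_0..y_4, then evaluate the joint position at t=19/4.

y_0 = S_0(0) = a_0 = 5
y_1 = S_1(0) = a_1 = -3
y_2 = S_2(0) = a_2 = 4
y_3 = S_3(0) = a_3 = 1
y_4 = S_3(1) = 4
t_q=19/4 is in segment 2 (τ=3/4); S_2(τ)=17281/3072

y_0=5 y_1=-3 y_2=4 y_3=1 y_4=4
S(19/4) = 17281/3072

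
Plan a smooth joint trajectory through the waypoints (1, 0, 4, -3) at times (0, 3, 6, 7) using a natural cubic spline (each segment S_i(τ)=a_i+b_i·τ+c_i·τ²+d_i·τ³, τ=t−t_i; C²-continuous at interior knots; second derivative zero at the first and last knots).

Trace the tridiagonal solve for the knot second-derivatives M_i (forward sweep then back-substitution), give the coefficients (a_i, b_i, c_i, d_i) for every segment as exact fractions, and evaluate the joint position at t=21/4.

  seg 0: a=1 b=-48/29 c=0 d=115/783
  seg 1: a=0 b=67/29 c=115/87 d=-430/783
  seg 2: a=4 b=-133/29 c=-105/29 d=35/29
S(21/4) = 5229/928

Δ: Δ0=-1/3, Δ1=4/3, Δ2=-7
row 1: diag=12, rhs=10; c'=1/4, d'=5/6
row 2: denom=8−3·1/4=29/4; d'=(-50−3·5/6)/(29/4)=-210/29
back: M2=-210/29
back: M1=5/6−1/4·-210/29=230/87
M: M0=0, M1=230/87, M2=-210/29, M3=0
seg 0: a=1, c=M0/2=0, d=(M1−M0)/(6·3)=115/783, b=Δ0−h0·(2M0+M1)/6=-48/29
seg 1: a=0, c=M1/2=115/87, d=(M2−M1)/(6·3)=-430/783, b=Δ1−h1·(2M1+M2)/6=67/29
seg 2: a=4, c=M2/2=-105/29, d=(M3−M2)/(6·1)=35/29, b=Δ2−h2·(2M2+M3)/6=-133/29
t_q=21/4 → seg 1, τ=9/4; S=0+67/29·τ+115/87·τ²+-430/783·τ³=5229/928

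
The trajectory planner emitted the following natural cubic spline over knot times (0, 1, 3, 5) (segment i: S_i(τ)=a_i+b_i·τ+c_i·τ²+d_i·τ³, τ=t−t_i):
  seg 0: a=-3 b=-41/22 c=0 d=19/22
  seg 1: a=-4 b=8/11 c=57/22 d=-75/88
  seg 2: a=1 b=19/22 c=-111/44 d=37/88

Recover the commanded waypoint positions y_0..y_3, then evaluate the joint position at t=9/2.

y_0=-3 y_1=-4 y_2=1 y_3=-4
S(9/2) = -1381/704

y_0 = S_0(0) = a_0 = -3
y_1 = S_1(0) = a_1 = -4
y_2 = S_2(0) = a_2 = 1
y_3 = S_2(2) = -4
t_q=9/2 is in segment 2 (τ=3/2); S_2(τ)=-1381/704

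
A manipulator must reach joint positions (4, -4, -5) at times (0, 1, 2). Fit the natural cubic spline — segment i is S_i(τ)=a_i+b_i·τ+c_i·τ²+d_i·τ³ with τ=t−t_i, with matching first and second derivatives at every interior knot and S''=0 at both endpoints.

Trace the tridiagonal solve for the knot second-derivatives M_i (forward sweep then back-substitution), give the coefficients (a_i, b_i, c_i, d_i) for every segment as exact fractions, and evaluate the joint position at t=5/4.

Δ: Δ0=-8, Δ1=-1
row 1: diag=4, rhs=42; c'=1/4, d'=21/2
back: M1=21/2
M: M0=0, M1=21/2, M2=0
seg 0: a=4, c=M0/2=0, d=(M1−M0)/(6·1)=7/4, b=Δ0−h0·(2M0+M1)/6=-39/4
seg 1: a=-4, c=M1/2=21/4, d=(M2−M1)/(6·1)=-7/4, b=Δ1−h1·(2M1+M2)/6=-9/2
t_q=5/4 → seg 1, τ=1/4; S=-4+-9/2·τ+21/4·τ²+-7/4·τ³=-1235/256

  seg 0: a=4 b=-39/4 c=0 d=7/4
  seg 1: a=-4 b=-9/2 c=21/4 d=-7/4
S(5/4) = -1235/256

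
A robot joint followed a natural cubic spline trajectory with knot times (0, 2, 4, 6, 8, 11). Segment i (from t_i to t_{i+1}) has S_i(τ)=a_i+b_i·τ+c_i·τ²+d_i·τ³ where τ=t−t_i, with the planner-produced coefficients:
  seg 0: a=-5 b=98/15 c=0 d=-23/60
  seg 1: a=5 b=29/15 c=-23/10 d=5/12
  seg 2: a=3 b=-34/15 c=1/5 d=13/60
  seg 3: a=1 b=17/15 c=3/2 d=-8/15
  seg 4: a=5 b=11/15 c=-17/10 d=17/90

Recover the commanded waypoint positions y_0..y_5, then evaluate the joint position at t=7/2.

y_0 = S_0(0) = a_0 = -5
y_1 = S_1(0) = a_1 = 5
y_2 = S_2(0) = a_2 = 3
y_3 = S_3(0) = a_3 = 1
y_4 = S_4(0) = a_4 = 5
y_5 = S_4(3) = -3
t_q=7/2 is in segment 1 (τ=3/2); S_1(τ)=661/160

y_0=-5 y_1=5 y_2=3 y_3=1 y_4=5 y_5=-3
S(7/2) = 661/160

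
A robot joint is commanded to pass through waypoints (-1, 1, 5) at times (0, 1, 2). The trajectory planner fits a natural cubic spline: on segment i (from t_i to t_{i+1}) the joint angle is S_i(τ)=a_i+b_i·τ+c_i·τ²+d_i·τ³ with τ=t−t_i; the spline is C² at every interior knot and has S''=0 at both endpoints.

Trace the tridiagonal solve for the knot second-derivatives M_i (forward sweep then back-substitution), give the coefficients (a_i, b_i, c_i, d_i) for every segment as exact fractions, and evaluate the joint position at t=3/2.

  seg 0: a=-1 b=3/2 c=0 d=1/2
  seg 1: a=1 b=3 c=3/2 d=-1/2
S(3/2) = 45/16

Δ: Δ0=2, Δ1=4
row 1: diag=4, rhs=12; c'=1/4, d'=3
back: M1=3
M: M0=0, M1=3, M2=0
seg 0: a=-1, c=M0/2=0, d=(M1−M0)/(6·1)=1/2, b=Δ0−h0·(2M0+M1)/6=3/2
seg 1: a=1, c=M1/2=3/2, d=(M2−M1)/(6·1)=-1/2, b=Δ1−h1·(2M1+M2)/6=3
t_q=3/2 → seg 1, τ=1/2; S=1+3·τ+3/2·τ²+-1/2·τ³=45/16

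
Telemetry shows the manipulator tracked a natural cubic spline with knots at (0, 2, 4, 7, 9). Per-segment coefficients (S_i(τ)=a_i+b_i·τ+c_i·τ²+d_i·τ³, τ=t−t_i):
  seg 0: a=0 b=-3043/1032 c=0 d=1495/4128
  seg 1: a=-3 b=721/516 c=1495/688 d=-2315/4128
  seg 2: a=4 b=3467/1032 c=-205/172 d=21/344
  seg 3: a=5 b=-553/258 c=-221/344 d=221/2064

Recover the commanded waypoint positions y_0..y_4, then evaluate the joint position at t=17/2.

y_0=0 y_1=-3 y_2=4 y_3=5 y_4=-1
S(17/2) = 3857/5504

y_0 = S_0(0) = a_0 = 0
y_1 = S_1(0) = a_1 = -3
y_2 = S_2(0) = a_2 = 4
y_3 = S_3(0) = a_3 = 5
y_4 = S_3(2) = -1
t_q=17/2 is in segment 3 (τ=3/2); S_3(τ)=3857/5504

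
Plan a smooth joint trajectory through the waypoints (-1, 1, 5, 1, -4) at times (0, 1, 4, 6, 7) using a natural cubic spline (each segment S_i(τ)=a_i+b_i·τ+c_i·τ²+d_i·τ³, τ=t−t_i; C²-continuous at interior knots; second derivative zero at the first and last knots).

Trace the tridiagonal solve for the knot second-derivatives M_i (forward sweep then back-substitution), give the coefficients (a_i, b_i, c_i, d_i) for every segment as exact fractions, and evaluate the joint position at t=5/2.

  seg 0: a=-1 b=1175/591 c=0 d=7/591
  seg 1: a=1 b=1196/591 c=7/197 d=-157/1773
  seg 2: a=5 b=-91/591 c=-150/197 d=-191/2364
  seg 3: a=1 b=-2464/591 c=-491/394 d=491/1182
S(5/2) = 6015/1576

Δ: Δ0=2, Δ1=4/3, Δ2=-2, Δ3=-5
row 1: diag=8, rhs=-4; c'=3/8, d'=-1/2
row 2: denom=10−3·3/8=71/8; d'=(-20−3·-1/2)/(71/8)=-148/71
row 3: denom=6−2·16/71=394/71; d'=(-18−2·-148/71)/(394/71)=-491/197
back: M3=-491/197
back: M2=-148/71−16/71·-491/197=-300/197
back: M1=-1/2−3/8·-300/197=14/197
M: M0=0, M1=14/197, M2=-300/197, M3=-491/197, M4=0
seg 0: a=-1, c=M0/2=0, d=(M1−M0)/(6·1)=7/591, b=Δ0−h0·(2M0+M1)/6=1175/591
seg 1: a=1, c=M1/2=7/197, d=(M2−M1)/(6·3)=-157/1773, b=Δ1−h1·(2M1+M2)/6=1196/591
seg 2: a=5, c=M2/2=-150/197, d=(M3−M2)/(6·2)=-191/2364, b=Δ2−h2·(2M2+M3)/6=-91/591
seg 3: a=1, c=M3/2=-491/394, d=(M4−M3)/(6·1)=491/1182, b=Δ3−h3·(2M3+M4)/6=-2464/591
t_q=5/2 → seg 1, τ=3/2; S=1+1196/591·τ+7/197·τ²+-157/1773·τ³=6015/1576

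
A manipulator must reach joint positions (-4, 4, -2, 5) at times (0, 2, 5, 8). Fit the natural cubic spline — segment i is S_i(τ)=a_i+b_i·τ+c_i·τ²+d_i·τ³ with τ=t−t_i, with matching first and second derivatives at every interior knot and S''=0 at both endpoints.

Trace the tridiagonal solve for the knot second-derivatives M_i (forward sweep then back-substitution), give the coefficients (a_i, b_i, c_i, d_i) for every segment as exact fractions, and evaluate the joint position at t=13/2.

Δ: Δ0=4, Δ1=-2, Δ2=7/3
row 1: diag=10, rhs=-36; c'=3/10, d'=-18/5
row 2: denom=12−3·3/10=111/10; d'=(26−3·-18/5)/(111/10)=368/111
back: M2=368/111
back: M1=-18/5−3/10·368/111=-170/37
M: M0=0, M1=-170/37, M2=368/111, M3=0
seg 0: a=-4, c=M0/2=0, d=(M1−M0)/(6·2)=-85/222, b=Δ0−h0·(2M0+M1)/6=614/111
seg 1: a=4, c=M1/2=-85/37, d=(M2−M1)/(6·3)=439/999, b=Δ1−h1·(2M1+M2)/6=104/111
seg 2: a=-2, c=M2/2=184/111, d=(M3−M2)/(6·3)=-184/999, b=Δ2−h2·(2M2+M3)/6=-109/111
t_q=13/2 → seg 2, τ=3/2; S=-2+-109/111·τ+184/111·τ²+-184/999·τ³=-27/74

  seg 0: a=-4 b=614/111 c=0 d=-85/222
  seg 1: a=4 b=104/111 c=-85/37 d=439/999
  seg 2: a=-2 b=-109/111 c=184/111 d=-184/999
S(13/2) = -27/74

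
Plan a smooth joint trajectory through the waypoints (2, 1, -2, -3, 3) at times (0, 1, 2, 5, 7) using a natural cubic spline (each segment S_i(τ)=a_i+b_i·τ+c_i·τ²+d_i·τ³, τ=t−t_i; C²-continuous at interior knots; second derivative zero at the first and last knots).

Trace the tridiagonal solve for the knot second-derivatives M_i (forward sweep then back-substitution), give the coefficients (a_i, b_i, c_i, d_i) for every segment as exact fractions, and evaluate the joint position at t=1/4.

  seg 0: a=2 b=-173/411 c=0 d=-238/411
  seg 1: a=1 b=-887/411 c=-238/137 d=368/411
  seg 2: a=-2 b=-1211/411 c=130/137 d=-32/1233
  seg 3: a=-3 b=841/411 c=98/137 d=-49/411
S(1/4) = 8267/4384

Δ: Δ0=-1, Δ1=-3, Δ2=-1/3, Δ3=3
row 1: diag=4, rhs=-12; c'=1/4, d'=-3
row 2: denom=8−1·1/4=31/4; d'=(16−1·-3)/(31/4)=76/31
row 3: denom=10−3·12/31=274/31; d'=(20−3·76/31)/(274/31)=196/137
back: M3=196/137
back: M2=76/31−12/31·196/137=260/137
back: M1=-3−1/4·260/137=-476/137
M: M0=0, M1=-476/137, M2=260/137, M3=196/137, M4=0
seg 0: a=2, c=M0/2=0, d=(M1−M0)/(6·1)=-238/411, b=Δ0−h0·(2M0+M1)/6=-173/411
seg 1: a=1, c=M1/2=-238/137, d=(M2−M1)/(6·1)=368/411, b=Δ1−h1·(2M1+M2)/6=-887/411
seg 2: a=-2, c=M2/2=130/137, d=(M3−M2)/(6·3)=-32/1233, b=Δ2−h2·(2M2+M3)/6=-1211/411
seg 3: a=-3, c=M3/2=98/137, d=(M4−M3)/(6·2)=-49/411, b=Δ3−h3·(2M3+M4)/6=841/411
t_q=1/4 → seg 0, τ=1/4; S=2+-173/411·τ+0·τ²+-238/411·τ³=8267/4384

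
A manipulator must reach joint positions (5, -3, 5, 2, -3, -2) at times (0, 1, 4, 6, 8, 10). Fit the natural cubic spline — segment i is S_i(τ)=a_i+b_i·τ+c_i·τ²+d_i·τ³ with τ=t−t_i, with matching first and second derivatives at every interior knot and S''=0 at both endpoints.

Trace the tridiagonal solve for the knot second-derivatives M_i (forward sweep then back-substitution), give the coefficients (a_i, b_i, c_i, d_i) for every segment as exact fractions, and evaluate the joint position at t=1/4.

Δ: Δ0=-8, Δ1=8/3, Δ2=-3/2, Δ3=-5/2, Δ4=1/2
row 1: diag=8, rhs=64; c'=3/8, d'=8
row 2: denom=10−3·3/8=71/8; d'=(-25−3·8)/(71/8)=-392/71
row 3: denom=8−2·16/71=536/71; d'=(-6−2·-392/71)/(536/71)=179/268
row 4: denom=8−2·71/268=1001/134; d'=(18−2·179/268)/(1001/134)=29/13
back: M4=29/13
back: M3=179/268−71/268·29/13=1/13
back: M2=-392/71−16/71·1/13=-72/13
back: M1=8−3/8·-72/13=131/13
M: M0=0, M1=131/13, M2=-72/13, M3=1/13, M4=29/13, M5=0
seg 0: a=5, c=M0/2=0, d=(M1−M0)/(6·1)=131/78, b=Δ0−h0·(2M0+M1)/6=-755/78
seg 1: a=-3, c=M1/2=131/26, d=(M2−M1)/(6·3)=-203/234, b=Δ1−h1·(2M1+M2)/6=-181/39
seg 2: a=5, c=M2/2=-36/13, d=(M3−M2)/(6·2)=73/156, b=Δ2−h2·(2M2+M3)/6=13/6
seg 3: a=2, c=M3/2=1/26, d=(M4−M3)/(6·2)=7/39, b=Δ3−h3·(2M3+M4)/6=-257/78
seg 4: a=-3, c=M4/2=29/26, d=(M5−M4)/(6·2)=-29/156, b=Δ4−h4·(2M4+M5)/6=-77/78
t_q=1/4 → seg 0, τ=1/4; S=5+-755/78·τ+0·τ²+131/78·τ³=4337/1664

  seg 0: a=5 b=-755/78 c=0 d=131/78
  seg 1: a=-3 b=-181/39 c=131/26 d=-203/234
  seg 2: a=5 b=13/6 c=-36/13 d=73/156
  seg 3: a=2 b=-257/78 c=1/26 d=7/39
  seg 4: a=-3 b=-77/78 c=29/26 d=-29/156
S(1/4) = 4337/1664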